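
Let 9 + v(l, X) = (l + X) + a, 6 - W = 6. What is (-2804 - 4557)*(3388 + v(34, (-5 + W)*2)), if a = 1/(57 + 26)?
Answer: -2079114450/83 ≈ -2.5050e+7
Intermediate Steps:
W = 0 (W = 6 - 1*6 = 6 - 6 = 0)
a = 1/83 ≈ 0.012048
v(l, X) = -746/83 + X + l (v(l, X) = -9 + ((l + X) + 1/83) = -9 + ((X + l) + 1/83) = -9 + (1/83 + X + l) = -746/83 + X + l)
(-2804 - 4557)*(3388 + v(34, (-5 + W)*2)) = (-2804 - 4557)*(3388 + (-746/83 + (-5 + 0)*2 + 34)) = -7361*(3388 + (-746/83 - 5*2 + 34)) = -7361*(3388 + (-746/83 - 10 + 34)) = -7361*(3388 + 1246/83) = -7361*282450/83 = -2079114450/83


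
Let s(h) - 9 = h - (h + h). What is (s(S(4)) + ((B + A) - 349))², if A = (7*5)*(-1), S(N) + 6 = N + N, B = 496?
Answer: 14161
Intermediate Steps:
S(N) = -6 + 2*N (S(N) = -6 + (N + N) = -6 + 2*N)
s(h) = 9 - h (s(h) = 9 + (h - (h + h)) = 9 + (h - 2*h) = 9 - h)
A = -35 (A = 35*(-1) = -35)
(s(S(4)) + ((B + A) - 349))² = ((9 - (-6 + 2*4)) + ((496 - 35) - 349))² = ((9 - (-6 + 8)) + (461 - 349))² = ((9 - 1*2) + 112)² = ((9 - 2) + 112)² = (7 + 112)² = 119² = 14161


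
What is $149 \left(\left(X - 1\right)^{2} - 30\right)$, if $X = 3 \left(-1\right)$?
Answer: $-2086$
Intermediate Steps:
$X = -3$
$149 \left(\left(X - 1\right)^{2} - 30\right) = 149 \left(\left(-3 - 1\right)^{2} - 30\right) = 149 \left(\left(-4\right)^{2} - 30\right) = 149 \left(16 - 30\right) = 149 \left(-14\right) = -2086$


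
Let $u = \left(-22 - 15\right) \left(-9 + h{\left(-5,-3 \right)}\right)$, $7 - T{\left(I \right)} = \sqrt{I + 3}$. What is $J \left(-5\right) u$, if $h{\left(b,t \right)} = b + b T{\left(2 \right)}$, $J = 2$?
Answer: $-18130 + 1850 \sqrt{5} \approx -13993.0$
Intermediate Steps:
$T{\left(I \right)} = 7 - \sqrt{3 + I}$ ($T{\left(I \right)} = 7 - \sqrt{I + 3} = 7 - \sqrt{3 + I}$)
$h{\left(b,t \right)} = b + b \left(7 - \sqrt{5}\right)$ ($h{\left(b,t \right)} = b + b \left(7 - \sqrt{3 + 2}\right) = b + b \left(7 - \sqrt{5}\right)$)
$u = 1813 - 185 \sqrt{5}$ ($u = \left(-22 - 15\right) \left(-9 - 5 \left(8 - \sqrt{5}\right)\right) = - 37 \left(-9 - \left(40 - 5 \sqrt{5}\right)\right) = - 37 \left(-49 + 5 \sqrt{5}\right) = 1813 - 185 \sqrt{5} \approx 1399.3$)
$J \left(-5\right) u = 2 \left(-5\right) \left(1813 - 185 \sqrt{5}\right) = - 10 \left(1813 - 185 \sqrt{5}\right) = -18130 + 1850 \sqrt{5}$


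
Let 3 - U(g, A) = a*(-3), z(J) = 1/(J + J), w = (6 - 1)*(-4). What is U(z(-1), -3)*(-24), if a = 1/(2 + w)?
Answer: -68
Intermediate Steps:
w = -20 (w = 5*(-4) = -20)
a = -1/18 (a = 1/(2 - 20) = 1/(-18) = -1/18 ≈ -0.055556)
z(J) = 1/(2*J)
U(g, A) = 17/6 (U(g, A) = 3 - (-1)*(-3)/18 = 3 - 1*⅙ = 3 - ⅙ = 17/6)
U(z(-1), -3)*(-24) = (17/6)*(-24) = -68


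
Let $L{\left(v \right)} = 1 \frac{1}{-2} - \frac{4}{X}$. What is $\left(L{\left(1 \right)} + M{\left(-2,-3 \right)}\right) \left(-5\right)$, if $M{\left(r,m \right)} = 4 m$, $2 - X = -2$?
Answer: $\frac{135}{2} \approx 67.5$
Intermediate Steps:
$X = 4$ ($X = 2 - -2 = 2 + 2 = 4$)
$L{\left(v \right)} = - \frac{3}{2}$ ($L{\left(v \right)} = 1 \frac{1}{-2} - \frac{4}{4} = 1 \left(- \frac{1}{2}\right) - 1 = - \frac{1}{2} - 1 = - \frac{3}{2}$)
$\left(L{\left(1 \right)} + M{\left(-2,-3 \right)}\right) \left(-5\right) = \left(- \frac{3}{2} + 4 \left(-3\right)\right) \left(-5\right) = \left(- \frac{3}{2} - 12\right) \left(-5\right) = \left(- \frac{27}{2}\right) \left(-5\right) = \frac{135}{2}$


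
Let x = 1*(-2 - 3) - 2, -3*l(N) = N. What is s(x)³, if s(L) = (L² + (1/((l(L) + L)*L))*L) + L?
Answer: 200201625/2744 ≈ 72960.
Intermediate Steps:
l(N) = -N/3
x = -7 (x = 1*(-5) - 2 = -5 - 2 = -7)
s(L) = L + L² + 3/(2*L) (s(L) = (L² + (1/((-L/3 + L)*L))*L) + L = (L² + (1/(((2*L/3))*L))*L) + L = (L² + ((3/(2*L))/L)*L) + L = (L² + (3/(2*L²))*L) + L = (L² + 3/(2*L)) + L = L + L² + 3/(2*L))
s(x)³ = (-7 + (-7)² + (3/2)/(-7))³ = (-7 + 49 + (3/2)*(-⅐))³ = (-7 + 49 - 3/14)³ = (585/14)³ = 200201625/2744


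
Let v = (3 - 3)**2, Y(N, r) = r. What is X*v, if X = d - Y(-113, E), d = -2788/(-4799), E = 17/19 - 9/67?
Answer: 0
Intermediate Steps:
E = 968/1273 (E = 17*(1/19) - 9*1/67 = 17/19 - 9/67 = 968/1273 ≈ 0.76041)
d = 2788/4799 (d = -2788*(-1/4799) = 2788/4799 ≈ 0.58095)
v = 0 (v = 0**2 = 0)
X = -1096308/6109127 (X = 2788/4799 - 1*968/1273 = 2788/4799 - 968/1273 = -1096308/6109127 ≈ -0.17945)
X*v = -1096308/6109127*0 = 0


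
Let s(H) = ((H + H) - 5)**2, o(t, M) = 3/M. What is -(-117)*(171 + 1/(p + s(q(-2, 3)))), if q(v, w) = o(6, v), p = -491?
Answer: 8542872/427 ≈ 20007.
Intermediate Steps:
q(v, w) = 3/v
s(H) = (-5 + 2*H)**2 (s(H) = (2*H - 5)**2 = (-5 + 2*H)**2)
-(-117)*(171 + 1/(p + s(q(-2, 3)))) = -(-117)*(171 + 1/(-491 + (-5 + 2*(3/(-2)))**2)) = -(-117)*(171 + 1/(-491 + (-5 + 2*(3*(-1/2)))**2)) = -(-117)*(171 + 1/(-491 + (-5 + 2*(-3/2))**2)) = -(-117)*(171 + 1/(-491 + (-5 - 3)**2)) = -(-117)*(171 + 1/(-491 + (-8)**2)) = -(-117)*(171 + 1/(-491 + 64)) = -(-117)*(171 + 1/(-427)) = -(-117)*(171 - 1/427) = -(-117)*73016/427 = -1*(-8542872/427) = 8542872/427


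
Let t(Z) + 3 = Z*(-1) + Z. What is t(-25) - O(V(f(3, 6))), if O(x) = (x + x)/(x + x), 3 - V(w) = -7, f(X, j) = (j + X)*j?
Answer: -4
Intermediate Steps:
f(X, j) = j*(X + j) (f(X, j) = (X + j)*j = j*(X + j))
V(w) = 10 (V(w) = 3 - 1*(-7) = 3 + 7 = 10)
O(x) = 1 (O(x) = (2*x)/((2*x)) = (2*x)*(1/(2*x)) = 1)
t(Z) = -3 (t(Z) = -3 + (Z*(-1) + Z) = -3 + (-Z + Z) = -3 + 0 = -3)
t(-25) - O(V(f(3, 6))) = -3 - 1*1 = -3 - 1 = -4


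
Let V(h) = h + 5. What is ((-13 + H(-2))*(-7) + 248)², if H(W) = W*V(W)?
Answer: 145161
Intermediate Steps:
V(h) = 5 + h
H(W) = W*(5 + W)
((-13 + H(-2))*(-7) + 248)² = ((-13 - 2*(5 - 2))*(-7) + 248)² = ((-13 - 2*3)*(-7) + 248)² = ((-13 - 6)*(-7) + 248)² = (-19*(-7) + 248)² = (133 + 248)² = 381² = 145161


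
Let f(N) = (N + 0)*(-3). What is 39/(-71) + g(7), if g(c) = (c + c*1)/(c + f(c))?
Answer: -110/71 ≈ -1.5493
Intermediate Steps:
f(N) = -3*N (f(N) = N*(-3) = -3*N)
g(c) = -1 (g(c) = (c + c*1)/(c - 3*c) = (c + c)/((-2*c)) = (2*c)*(-1/(2*c)) = -1)
39/(-71) + g(7) = 39/(-71) - 1 = -1/71*39 - 1 = -39/71 - 1 = -110/71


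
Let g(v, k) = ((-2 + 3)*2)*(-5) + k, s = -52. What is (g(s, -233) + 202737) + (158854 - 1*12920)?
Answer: 348428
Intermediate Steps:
g(v, k) = -10 + k (g(v, k) = (1*2)*(-5) + k = 2*(-5) + k = -10 + k)
(g(s, -233) + 202737) + (158854 - 1*12920) = ((-10 - 233) + 202737) + (158854 - 1*12920) = (-243 + 202737) + (158854 - 12920) = 202494 + 145934 = 348428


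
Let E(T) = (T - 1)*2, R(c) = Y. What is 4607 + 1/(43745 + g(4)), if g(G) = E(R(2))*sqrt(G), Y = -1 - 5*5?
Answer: 201035660/43637 ≈ 4607.0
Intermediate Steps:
Y = -26 (Y = -1 - 25 = -26)
R(c) = -26
E(T) = -2 + 2*T (E(T) = (-1 + T)*2 = -2 + 2*T)
g(G) = -54*sqrt(G) (g(G) = (-2 + 2*(-26))*sqrt(G) = (-2 - 52)*sqrt(G) = -54*sqrt(G))
4607 + 1/(43745 + g(4)) = 4607 + 1/(43745 - 54*sqrt(4)) = 4607 + 1/(43745 - 54*2) = 4607 + 1/(43745 - 108) = 4607 + 1/43637 = 201035660/43637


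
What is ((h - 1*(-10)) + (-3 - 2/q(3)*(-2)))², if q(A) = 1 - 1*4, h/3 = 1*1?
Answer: 676/9 ≈ 75.111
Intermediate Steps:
h = 3 (h = 3*(1*1) = 3*1 = 3)
q(A) = -3 (q(A) = 1 - 4 = -3)
((h - 1*(-10)) + (-3 - 2/q(3)*(-2)))² = ((3 - 1*(-10)) + (-3 - 2/(-3)*(-2)))² = ((3 + 10) + (-3 - 2*(-⅓)*(-2)))² = (13 + (-3 + (⅔)*(-2)))² = (13 + (-3 - 4/3))² = (13 - 13/3)² = (26/3)² = 676/9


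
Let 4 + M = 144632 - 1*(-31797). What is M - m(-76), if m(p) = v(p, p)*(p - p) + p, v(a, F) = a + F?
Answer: 176501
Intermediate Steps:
v(a, F) = F + a
M = 176425 (M = -4 + (144632 - 1*(-31797)) = -4 + (144632 + 31797) = -4 + 176429 = 176425)
m(p) = p (m(p) = (p + p)*(p - p) + p = (2*p)*0 + p = 0 + p = p)
M - m(-76) = 176425 - 1*(-76) = 176425 + 76 = 176501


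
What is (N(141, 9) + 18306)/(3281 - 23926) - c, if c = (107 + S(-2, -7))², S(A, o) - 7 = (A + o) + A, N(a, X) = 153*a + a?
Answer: -43812565/4129 ≈ -10611.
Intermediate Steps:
N(a, X) = 154*a
S(A, o) = 7 + o + 2*A (S(A, o) = 7 + ((A + o) + A) = 7 + (o + 2*A) = 7 + o + 2*A)
c = 10609 (c = (107 + (7 - 7 + 2*(-2)))² = (107 + (7 - 7 - 4))² = (107 - 4)² = 103² = 10609)
(N(141, 9) + 18306)/(3281 - 23926) - c = (154*141 + 18306)/(3281 - 23926) - 1*10609 = (21714 + 18306)/(-20645) - 10609 = 40020*(-1/20645) - 10609 = -8004/4129 - 10609 = -43812565/4129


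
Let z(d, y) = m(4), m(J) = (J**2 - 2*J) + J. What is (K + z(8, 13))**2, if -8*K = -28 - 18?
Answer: 5041/16 ≈ 315.06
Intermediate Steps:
m(J) = J**2 - J
z(d, y) = 12 (z(d, y) = 4*(-1 + 4) = 4*3 = 12)
K = 23/4 (K = -(-28 - 18)/8 = -1/8*(-46) = 23/4 ≈ 5.7500)
(K + z(8, 13))**2 = (23/4 + 12)**2 = (71/4)**2 = 5041/16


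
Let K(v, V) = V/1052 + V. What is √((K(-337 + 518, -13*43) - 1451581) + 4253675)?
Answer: √775117350643/526 ≈ 1673.8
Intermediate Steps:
K(v, V) = 1053*V/1052 (K(v, V) = V/1052 + V = 1053*V/1052)
√((K(-337 + 518, -13*43) - 1451581) + 4253675) = √((1053*(-13*43)/1052 - 1451581) + 4253675) = √(((1053/1052)*(-559) - 1451581) + 4253675) = √((-588627/1052 - 1451581) + 4253675) = √(-1527651839/1052 + 4253675) = √(2947214261/1052) = √775117350643/526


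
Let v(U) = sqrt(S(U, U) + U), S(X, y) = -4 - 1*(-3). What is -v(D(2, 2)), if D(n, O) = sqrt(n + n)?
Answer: -1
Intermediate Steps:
S(X, y) = -1 (S(X, y) = -4 + 3 = -1)
D(n, O) = sqrt(2)*sqrt(n) (D(n, O) = sqrt(2*n) = sqrt(2)*sqrt(n))
v(U) = sqrt(-1 + U)
-v(D(2, 2)) = -sqrt(-1 + sqrt(2)*sqrt(2)) = -sqrt(-1 + 2) = -sqrt(1) = -1*1 = -1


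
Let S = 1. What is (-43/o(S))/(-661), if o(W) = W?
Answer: 43/661 ≈ 0.065053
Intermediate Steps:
(-43/o(S))/(-661) = (-43/1)/(-661) = (1*(-43))*(-1/661) = -43*(-1/661) = 43/661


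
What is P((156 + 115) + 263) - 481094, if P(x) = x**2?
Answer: -195938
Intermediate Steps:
P((156 + 115) + 263) - 481094 = ((156 + 115) + 263)**2 - 481094 = (271 + 263)**2 - 481094 = 534**2 - 481094 = 285156 - 481094 = -195938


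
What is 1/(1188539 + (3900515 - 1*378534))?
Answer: 1/4710520 ≈ 2.1229e-7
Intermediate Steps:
1/(1188539 + (3900515 - 1*378534)) = 1/(1188539 + (3900515 - 378534)) = 1/(1188539 + 3521981) = 1/4710520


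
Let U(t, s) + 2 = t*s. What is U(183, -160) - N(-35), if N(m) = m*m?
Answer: -30507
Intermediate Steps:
N(m) = m²
U(t, s) = -2 + s*t (U(t, s) = -2 + t*s = -2 + s*t)
U(183, -160) - N(-35) = (-2 - 160*183) - 1*(-35)² = (-2 - 29280) - 1*1225 = -29282 - 1225 = -30507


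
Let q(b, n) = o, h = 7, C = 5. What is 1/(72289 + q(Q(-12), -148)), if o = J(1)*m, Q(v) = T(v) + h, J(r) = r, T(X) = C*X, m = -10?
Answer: 1/72279 ≈ 1.3835e-5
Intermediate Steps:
T(X) = 5*X
Q(v) = 7 + 5*v (Q(v) = 5*v + 7 = 7 + 5*v)
o = -10 (o = 1*(-10) = -10)
q(b, n) = -10
1/(72289 + q(Q(-12), -148)) = 1/(72289 - 10) = 1/72279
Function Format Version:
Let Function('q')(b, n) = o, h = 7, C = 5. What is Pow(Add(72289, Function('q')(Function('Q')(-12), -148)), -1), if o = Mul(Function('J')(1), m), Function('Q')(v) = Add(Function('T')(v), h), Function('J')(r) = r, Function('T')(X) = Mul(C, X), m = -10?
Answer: Rational(1, 72279) ≈ 1.3835e-5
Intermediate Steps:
Function('T')(X) = Mul(5, X)
Function('Q')(v) = Add(7, Mul(5, v)) (Function('Q')(v) = Add(Mul(5, v), 7) = Add(7, Mul(5, v)))
o = -10 (o = Mul(1, -10) = -10)
Function('q')(b, n) = -10
Pow(Add(72289, Function('q')(Function('Q')(-12), -148)), -1) = Pow(Add(72289, -10), -1) = Pow(72279, -1) = Rational(1, 72279)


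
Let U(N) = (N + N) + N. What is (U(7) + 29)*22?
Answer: 1100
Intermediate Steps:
U(N) = 3*N (U(N) = 2*N + N = 3*N)
(U(7) + 29)*22 = (3*7 + 29)*22 = (21 + 29)*22 = 50*22 = 1100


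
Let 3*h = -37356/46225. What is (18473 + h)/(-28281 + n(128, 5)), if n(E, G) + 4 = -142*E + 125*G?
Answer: -853901973/2118769100 ≈ -0.40302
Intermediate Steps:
h = -12452/46225 (h = (-37356/46225)/3 = (-37356*1/46225)/3 = (⅓)*(-37356/46225) = -12452/46225 ≈ -0.26938)
n(E, G) = -4 - 142*E + 125*G (n(E, G) = -4 + (-142*E + 125*G) = -4 - 142*E + 125*G)
(18473 + h)/(-28281 + n(128, 5)) = (18473 - 12452/46225)/(-28281 + (-4 - 142*128 + 125*5)) = 853901973/(46225*(-28281 + (-4 - 18176 + 625))) = 853901973/(46225*(-28281 - 17555)) = (853901973/46225)/(-45836) = (853901973/46225)*(-1/45836) = -853901973/2118769100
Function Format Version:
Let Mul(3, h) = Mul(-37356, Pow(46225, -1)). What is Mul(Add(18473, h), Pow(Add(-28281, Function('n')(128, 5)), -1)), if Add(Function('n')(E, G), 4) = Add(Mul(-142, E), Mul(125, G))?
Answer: Rational(-853901973, 2118769100) ≈ -0.40302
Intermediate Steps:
h = Rational(-12452, 46225) (h = Mul(Rational(1, 3), Mul(-37356, Pow(46225, -1))) = Mul(Rational(1, 3), Mul(-37356, Rational(1, 46225))) = Mul(Rational(1, 3), Rational(-37356, 46225)) = Rational(-12452, 46225) ≈ -0.26938)
Function('n')(E, G) = Add(-4, Mul(-142, E), Mul(125, G)) (Function('n')(E, G) = Add(-4, Add(Mul(-142, E), Mul(125, G))) = Add(-4, Mul(-142, E), Mul(125, G)))
Mul(Add(18473, h), Pow(Add(-28281, Function('n')(128, 5)), -1)) = Mul(Add(18473, Rational(-12452, 46225)), Pow(Add(-28281, Add(-4, Mul(-142, 128), Mul(125, 5))), -1)) = Mul(Rational(853901973, 46225), Pow(Add(-28281, Add(-4, -18176, 625)), -1)) = Mul(Rational(853901973, 46225), Pow(Add(-28281, -17555), -1)) = Mul(Rational(853901973, 46225), Pow(-45836, -1)) = Mul(Rational(853901973, 46225), Rational(-1, 45836)) = Rational(-853901973, 2118769100)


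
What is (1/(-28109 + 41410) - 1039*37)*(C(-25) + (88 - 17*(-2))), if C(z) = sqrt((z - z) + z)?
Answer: -62382301724/13301 - 2556651710*I/13301 ≈ -4.69e+6 - 1.9222e+5*I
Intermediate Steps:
C(z) = sqrt(z) (C(z) = sqrt(0 + z) = sqrt(z))
(1/(-28109 + 41410) - 1039*37)*(C(-25) + (88 - 17*(-2))) = (1/(-28109 + 41410) - 1039*37)*(sqrt(-25) + (88 - 17*(-2))) = (1/13301 - 38443)*(5*I + (88 + 34)) = (1/13301 - 38443)*(5*I + 122) = -511330342*(122 + 5*I)/13301 = -62382301724/13301 - 2556651710*I/13301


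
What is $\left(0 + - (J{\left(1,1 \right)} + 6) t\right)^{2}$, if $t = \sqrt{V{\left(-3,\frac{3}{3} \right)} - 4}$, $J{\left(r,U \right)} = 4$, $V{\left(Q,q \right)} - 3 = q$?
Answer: $0$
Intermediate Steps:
$V{\left(Q,q \right)} = 3 + q$
$t = 0$ ($t = \sqrt{\left(3 + \frac{3}{3}\right) - 4} = \sqrt{\left(3 + 3 \cdot \frac{1}{3}\right) - 4} = \sqrt{\left(3 + 1\right) - 4} = \sqrt{4 - 4} = \sqrt{0} = 0$)
$\left(0 + - (J{\left(1,1 \right)} + 6) t\right)^{2} = \left(0 + - (4 + 6) 0\right)^{2} = \left(0 + \left(-1\right) 10 \cdot 0\right)^{2} = \left(0 - 0\right)^{2} = \left(0 + 0\right)^{2} = 0^{2} = 0$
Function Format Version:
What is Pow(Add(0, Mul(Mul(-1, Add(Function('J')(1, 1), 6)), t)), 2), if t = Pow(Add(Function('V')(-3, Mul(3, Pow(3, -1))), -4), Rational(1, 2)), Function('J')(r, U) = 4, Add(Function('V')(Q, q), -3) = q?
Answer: 0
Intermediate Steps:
Function('V')(Q, q) = Add(3, q)
t = 0 (t = Pow(Add(Add(3, Mul(3, Pow(3, -1))), -4), Rational(1, 2)) = Pow(Add(Add(3, Mul(3, Rational(1, 3))), -4), Rational(1, 2)) = Pow(Add(Add(3, 1), -4), Rational(1, 2)) = Pow(Add(4, -4), Rational(1, 2)) = Pow(0, Rational(1, 2)) = 0)
Pow(Add(0, Mul(Mul(-1, Add(Function('J')(1, 1), 6)), t)), 2) = Pow(Add(0, Mul(Mul(-1, Add(4, 6)), 0)), 2) = Pow(Add(0, Mul(Mul(-1, 10), 0)), 2) = Pow(Add(0, Mul(-10, 0)), 2) = Pow(Add(0, 0), 2) = Pow(0, 2) = 0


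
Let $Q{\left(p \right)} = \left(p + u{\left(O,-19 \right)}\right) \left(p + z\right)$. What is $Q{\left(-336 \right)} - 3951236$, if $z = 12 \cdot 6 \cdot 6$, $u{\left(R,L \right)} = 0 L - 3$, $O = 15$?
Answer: $-3983780$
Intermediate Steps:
$u{\left(R,L \right)} = -3$ ($u{\left(R,L \right)} = 0 - 3 = -3$)
$z = 432$ ($z = 72 \cdot 6 = 432$)
$Q{\left(p \right)} = \left(-3 + p\right) \left(432 + p\right)$ ($Q{\left(p \right)} = \left(p - 3\right) \left(p + 432\right) = \left(-3 + p\right) \left(432 + p\right)$)
$Q{\left(-336 \right)} - 3951236 = \left(-1296 + \left(-336\right)^{2} + 429 \left(-336\right)\right) - 3951236 = \left(-1296 + 112896 - 144144\right) - 3951236 = -32544 - 3951236 = -3983780$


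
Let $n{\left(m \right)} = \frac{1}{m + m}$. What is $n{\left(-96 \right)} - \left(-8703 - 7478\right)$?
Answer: $\frac{3106751}{192} \approx 16181.0$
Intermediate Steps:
$n{\left(m \right)} = \frac{1}{2 m}$
$n{\left(-96 \right)} - \left(-8703 - 7478\right) = \frac{1}{2 \left(-96\right)} - \left(-8703 - 7478\right) = \frac{1}{2} \left(- \frac{1}{96}\right) - \left(-8703 - 7478\right) = - \frac{1}{192} - -16181 = - \frac{1}{192} + 16181 = \frac{3106751}{192}$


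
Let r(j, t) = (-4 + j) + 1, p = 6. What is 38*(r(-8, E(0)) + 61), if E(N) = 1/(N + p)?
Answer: 1900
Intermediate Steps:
E(N) = 1/(6 + N) (E(N) = 1/(N + 6) = 1/(6 + N))
r(j, t) = -3 + j
38*(r(-8, E(0)) + 61) = 38*((-3 - 8) + 61) = 38*(-11 + 61) = 38*50 = 1900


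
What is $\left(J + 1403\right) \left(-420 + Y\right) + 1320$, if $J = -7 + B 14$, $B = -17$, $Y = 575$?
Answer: $180810$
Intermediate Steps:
$J = -245$ ($J = -7 - 238 = -245$)
$\left(J + 1403\right) \left(-420 + Y\right) + 1320 = \left(-245 + 1403\right) \left(-420 + 575\right) + 1320 = 1158 \cdot 155 + 1320 = 179490 + 1320 = 180810$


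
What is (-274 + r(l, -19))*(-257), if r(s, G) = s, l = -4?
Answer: 71446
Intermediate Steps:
(-274 + r(l, -19))*(-257) = (-274 - 4)*(-257) = -278*(-257) = 71446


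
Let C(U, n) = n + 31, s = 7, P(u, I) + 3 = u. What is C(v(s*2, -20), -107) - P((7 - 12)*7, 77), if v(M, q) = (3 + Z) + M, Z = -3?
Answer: -38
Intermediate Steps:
P(u, I) = -3 + u
v(M, q) = M (v(M, q) = (3 - 3) + M = 0 + M = M)
C(U, n) = 31 + n
C(v(s*2, -20), -107) - P((7 - 12)*7, 77) = (31 - 107) - (-3 + (7 - 12)*7) = -76 - (-3 - 5*7) = -76 - (-3 - 35) = -76 - 1*(-38) = -76 + 38 = -38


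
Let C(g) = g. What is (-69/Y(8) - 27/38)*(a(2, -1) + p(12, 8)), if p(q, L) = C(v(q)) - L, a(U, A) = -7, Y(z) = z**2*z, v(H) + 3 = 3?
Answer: 123345/9728 ≈ 12.679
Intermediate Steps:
v(H) = 0 (v(H) = -3 + 3 = 0)
Y(z) = z**3
p(q, L) = -L (p(q, L) = 0 - L = -L)
(-69/Y(8) - 27/38)*(a(2, -1) + p(12, 8)) = (-69/(8**3) - 27/38)*(-7 - 1*8) = (-69/512 - 27*1/38)*(-7 - 8) = (-69*1/512 - 27/38)*(-15) = (-69/512 - 27/38)*(-15) = -8223/9728*(-15) = 123345/9728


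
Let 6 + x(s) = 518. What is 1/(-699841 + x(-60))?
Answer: -1/699329 ≈ -1.4299e-6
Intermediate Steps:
x(s) = 512 (x(s) = -6 + 518 = 512)
1/(-699841 + x(-60)) = 1/(-699841 + 512) = 1/(-699329) = -1/699329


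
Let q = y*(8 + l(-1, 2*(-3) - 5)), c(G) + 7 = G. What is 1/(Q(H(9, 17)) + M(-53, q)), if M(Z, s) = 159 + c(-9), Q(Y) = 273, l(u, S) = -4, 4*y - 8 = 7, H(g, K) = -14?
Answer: 1/416 ≈ 0.0024038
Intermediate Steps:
c(G) = -7 + G
y = 15/4 (y = 2 + (1/4)*7 = 2 + 7/4 = 15/4 ≈ 3.7500)
q = 15 (q = 15*(8 - 4)/4 = (15/4)*4 = 15)
M(Z, s) = 143 (M(Z, s) = 159 + (-7 - 9) = 159 - 16 = 143)
1/(Q(H(9, 17)) + M(-53, q)) = 1/(273 + 143) = 1/416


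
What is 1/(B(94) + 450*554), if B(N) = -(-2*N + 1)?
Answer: 1/249487 ≈ 4.0082e-6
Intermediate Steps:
B(N) = -1 + 2*N (B(N) = -(1 - 2*N) = -1 + 2*N)
1/(B(94) + 450*554) = 1/((-1 + 2*94) + 450*554) = 1/((-1 + 188) + 249300) = 1/(187 + 249300) = 1/249487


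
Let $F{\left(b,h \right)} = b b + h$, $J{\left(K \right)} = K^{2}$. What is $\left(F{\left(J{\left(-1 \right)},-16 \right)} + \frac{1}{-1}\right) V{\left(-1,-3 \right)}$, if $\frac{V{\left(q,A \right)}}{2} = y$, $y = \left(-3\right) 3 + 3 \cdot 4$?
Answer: $-96$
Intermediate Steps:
$F{\left(b,h \right)} = h + b^{2}$ ($F{\left(b,h \right)} = b^{2} + h = h + b^{2}$)
$y = 3$ ($y = -9 + 12 = 3$)
$V{\left(q,A \right)} = 6$ ($V{\left(q,A \right)} = 2 \cdot 3 = 6$)
$\left(F{\left(J{\left(-1 \right)},-16 \right)} + \frac{1}{-1}\right) V{\left(-1,-3 \right)} = \left(\left(-16 + \left(\left(-1\right)^{2}\right)^{2}\right) + \frac{1}{-1}\right) 6 = \left(\left(-16 + 1^{2}\right) - 1\right) 6 = \left(\left(-16 + 1\right) - 1\right) 6 = \left(-15 - 1\right) 6 = \left(-16\right) 6 = -96$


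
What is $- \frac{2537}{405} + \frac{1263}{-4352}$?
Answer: $- \frac{11552539}{1762560} \approx -6.5544$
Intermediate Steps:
$- \frac{2537}{405} + \frac{1263}{-4352} = \left(-2537\right) \frac{1}{405} + 1263 \left(- \frac{1}{4352}\right) = - \frac{2537}{405} - \frac{1263}{4352} = - \frac{11552539}{1762560}$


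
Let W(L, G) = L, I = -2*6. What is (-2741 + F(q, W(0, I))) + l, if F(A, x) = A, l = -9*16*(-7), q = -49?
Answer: -1782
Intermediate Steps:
I = -12
l = 1008 (l = -144*(-7) = 1008)
(-2741 + F(q, W(0, I))) + l = (-2741 - 49) + 1008 = -2790 + 1008 = -1782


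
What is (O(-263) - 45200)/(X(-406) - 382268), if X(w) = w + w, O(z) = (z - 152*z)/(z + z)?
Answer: 90551/766160 ≈ 0.11819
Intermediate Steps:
O(z) = -151/2 (O(z) = (-151*z)/((2*z)) = (-151*z)*(1/(2*z)) = -151/2)
X(w) = 2*w
(O(-263) - 45200)/(X(-406) - 382268) = (-151/2 - 45200)/(2*(-406) - 382268) = -90551/(2*(-812 - 382268)) = -90551/2/(-383080) = -90551/2*(-1/383080) = 90551/766160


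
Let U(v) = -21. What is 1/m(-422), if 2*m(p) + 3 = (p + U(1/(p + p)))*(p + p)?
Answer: 2/373889 ≈ 5.3492e-6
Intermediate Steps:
m(p) = -3/2 + p*(-21 + p) (m(p) = -3/2 + ((p - 21)*(p + p))/2 = -3/2 + ((-21 + p)*(2*p))/2 = -3/2 + (2*p*(-21 + p))/2 = -3/2 + p*(-21 + p))
1/m(-422) = 1/(-3/2 + (-422)**2 - 21*(-422)) = 1/(-3/2 + 178084 + 8862) = 1/(373889/2) = 2/373889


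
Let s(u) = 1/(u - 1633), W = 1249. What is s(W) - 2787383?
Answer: -1070355073/384 ≈ -2.7874e+6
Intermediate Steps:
s(u) = 1/(-1633 + u)
s(W) - 2787383 = 1/(-1633 + 1249) - 2787383 = 1/(-384) - 2787383 = -1/384 - 2787383 = -1070355073/384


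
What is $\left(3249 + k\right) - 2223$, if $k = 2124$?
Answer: $3150$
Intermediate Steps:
$\left(3249 + k\right) - 2223 = \left(3249 + 2124\right) - 2223 = 5373 - 2223 = 3150$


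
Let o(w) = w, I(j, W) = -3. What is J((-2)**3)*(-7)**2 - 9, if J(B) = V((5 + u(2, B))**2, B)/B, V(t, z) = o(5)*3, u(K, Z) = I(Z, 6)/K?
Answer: -807/8 ≈ -100.88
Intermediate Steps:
u(K, Z) = -3/K
V(t, z) = 15 (V(t, z) = 5*3 = 15)
J(B) = 15/B
J((-2)**3)*(-7)**2 - 9 = (15/((-2)**3))*(-7)**2 - 9 = (15/(-8))*49 - 9 = (15*(-1/8))*49 - 9 = -15/8*49 - 9 = -735/8 - 9 = -807/8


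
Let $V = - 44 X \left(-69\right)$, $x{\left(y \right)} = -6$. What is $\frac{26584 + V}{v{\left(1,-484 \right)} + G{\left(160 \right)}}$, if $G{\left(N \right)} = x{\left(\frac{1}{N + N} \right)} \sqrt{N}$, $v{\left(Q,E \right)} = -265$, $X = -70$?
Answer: $\frac{9854608}{12893} - \frac{4462464 \sqrt{10}}{64465} \approx 545.44$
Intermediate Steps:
$G{\left(N \right)} = - 6 \sqrt{N}$
$V = -212520$ ($V = \left(-44\right) \left(-70\right) \left(-69\right) = 3080 \left(-69\right) = -212520$)
$\frac{26584 + V}{v{\left(1,-484 \right)} + G{\left(160 \right)}} = \frac{26584 - 212520}{-265 - 6 \sqrt{160}} = - \frac{185936}{-265 - 6 \cdot 4 \sqrt{10}} = - \frac{185936}{-265 - 24 \sqrt{10}}$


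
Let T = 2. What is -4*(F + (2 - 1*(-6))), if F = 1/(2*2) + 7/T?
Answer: -47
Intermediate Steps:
F = 15/4 (F = 1/(2*2) + 7/2 = (½)*(½) + 7*(½) = ¼ + 7/2 = 15/4 ≈ 3.7500)
-4*(F + (2 - 1*(-6))) = -4*(15/4 + (2 - 1*(-6))) = -4*(15/4 + (2 + 6)) = -4*(15/4 + 8) = -4*47/4 = -47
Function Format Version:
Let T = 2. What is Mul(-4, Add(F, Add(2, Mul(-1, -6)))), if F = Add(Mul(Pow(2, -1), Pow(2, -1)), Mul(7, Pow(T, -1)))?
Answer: -47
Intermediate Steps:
F = Rational(15, 4) (F = Add(Mul(Pow(2, -1), Pow(2, -1)), Mul(7, Pow(2, -1))) = Add(Mul(Rational(1, 2), Rational(1, 2)), Mul(7, Rational(1, 2))) = Add(Rational(1, 4), Rational(7, 2)) = Rational(15, 4) ≈ 3.7500)
Mul(-4, Add(F, Add(2, Mul(-1, -6)))) = Mul(-4, Add(Rational(15, 4), Add(2, Mul(-1, -6)))) = Mul(-4, Add(Rational(15, 4), Add(2, 6))) = Mul(-4, Add(Rational(15, 4), 8)) = Mul(-4, Rational(47, 4)) = -47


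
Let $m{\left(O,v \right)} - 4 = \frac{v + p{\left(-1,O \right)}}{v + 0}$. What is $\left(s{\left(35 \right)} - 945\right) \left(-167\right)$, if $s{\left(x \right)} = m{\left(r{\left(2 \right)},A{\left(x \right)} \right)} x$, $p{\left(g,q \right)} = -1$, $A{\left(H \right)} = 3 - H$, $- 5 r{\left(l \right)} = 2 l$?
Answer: $\frac{4109035}{32} \approx 1.2841 \cdot 10^{5}$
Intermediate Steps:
$r{\left(l \right)} = - \frac{2 l}{5}$
$m{\left(O,v \right)} = 4 + \frac{-1 + v}{v}$ ($m{\left(O,v \right)} = 4 + \frac{v - 1}{v + 0} = 4 + \frac{-1 + v}{v}$)
$s{\left(x \right)} = x \left(5 - \frac{1}{3 - x}\right)$ ($s{\left(x \right)} = \left(5 - \frac{1}{3 - x}\right) x = x \left(5 - \frac{1}{3 - x}\right)$)
$\left(s{\left(35 \right)} - 945\right) \left(-167\right) = \left(\frac{35 \left(-14 + 5 \cdot 35\right)}{-3 + 35} - 945\right) \left(-167\right) = \left(\frac{35 \left(-14 + 175\right)}{32} - 945\right) \left(-167\right) = \left(35 \cdot \frac{1}{32} \cdot 161 - 945\right) \left(-167\right) = \left(\frac{5635}{32} - 945\right) \left(-167\right) = \left(- \frac{24605}{32}\right) \left(-167\right) = \frac{4109035}{32}$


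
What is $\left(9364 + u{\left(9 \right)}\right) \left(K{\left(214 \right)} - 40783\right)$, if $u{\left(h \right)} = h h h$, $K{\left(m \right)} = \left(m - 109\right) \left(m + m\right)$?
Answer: $41956601$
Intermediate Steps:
$K{\left(m \right)} = 2 m \left(-109 + m\right)$ ($K{\left(m \right)} = \left(-109 + m\right) 2 m = 2 m \left(-109 + m\right)$)
$u{\left(h \right)} = h^{3}$ ($u{\left(h \right)} = h^{2} h = h^{3}$)
$\left(9364 + u{\left(9 \right)}\right) \left(K{\left(214 \right)} - 40783\right) = \left(9364 + 9^{3}\right) \left(2 \cdot 214 \left(-109 + 214\right) - 40783\right) = \left(9364 + 729\right) \left(2 \cdot 214 \cdot 105 - 40783\right) = 10093 \left(44940 - 40783\right) = 10093 \cdot 4157 = 41956601$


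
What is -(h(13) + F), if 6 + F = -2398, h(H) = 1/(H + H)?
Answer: 62503/26 ≈ 2404.0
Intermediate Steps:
h(H) = 1/(2*H)
F = -2404 (F = -6 - 2398 = -2404)
-(h(13) + F) = -((½)/13 - 2404) = -((½)*(1/13) - 2404) = -(1/26 - 2404) = -1*(-62503/26) = 62503/26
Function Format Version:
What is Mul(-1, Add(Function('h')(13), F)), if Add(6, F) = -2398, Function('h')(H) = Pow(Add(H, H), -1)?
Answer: Rational(62503, 26) ≈ 2404.0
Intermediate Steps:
Function('h')(H) = Mul(Rational(1, 2), Pow(H, -1)) (Function('h')(H) = Pow(Mul(2, H), -1) = Mul(Rational(1, 2), Pow(H, -1)))
F = -2404 (F = Add(-6, -2398) = -2404)
Mul(-1, Add(Function('h')(13), F)) = Mul(-1, Add(Mul(Rational(1, 2), Pow(13, -1)), -2404)) = Mul(-1, Add(Mul(Rational(1, 2), Rational(1, 13)), -2404)) = Mul(-1, Add(Rational(1, 26), -2404)) = Mul(-1, Rational(-62503, 26)) = Rational(62503, 26)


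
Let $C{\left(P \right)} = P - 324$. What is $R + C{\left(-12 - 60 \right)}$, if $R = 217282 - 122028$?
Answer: $94858$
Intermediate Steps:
$R = 95254$ ($R = 217282 - 122028 = 95254$)
$C{\left(P \right)} = -324 + P$
$R + C{\left(-12 - 60 \right)} = 95254 - 396 = 94858$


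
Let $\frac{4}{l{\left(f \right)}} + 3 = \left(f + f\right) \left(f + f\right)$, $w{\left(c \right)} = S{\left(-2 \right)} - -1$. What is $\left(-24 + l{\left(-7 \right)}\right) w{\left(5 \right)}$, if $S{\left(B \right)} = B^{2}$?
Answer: $- \frac{23140}{193} \approx -119.9$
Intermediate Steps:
$w{\left(c \right)} = 5$ ($w{\left(c \right)} = \left(-2\right)^{2} - -1 = 4 + 1 = 5$)
$l{\left(f \right)} = \frac{4}{-3 + 4 f^{2}}$ ($l{\left(f \right)} = \frac{4}{-3 + \left(f + f\right) \left(f + f\right)} = \frac{4}{-3 + 2 f 2 f} = \frac{4}{-3 + 4 f^{2}}$)
$\left(-24 + l{\left(-7 \right)}\right) w{\left(5 \right)} = \left(-24 + \frac{4}{-3 + 4 \left(-7\right)^{2}}\right) 5 = \left(-24 + \frac{4}{-3 + 4 \cdot 49}\right) 5 = \left(-24 + \frac{4}{-3 + 196}\right) 5 = \left(-24 + \frac{4}{193}\right) 5 = \left(- \frac{4628}{193}\right) 5 = - \frac{23140}{193}$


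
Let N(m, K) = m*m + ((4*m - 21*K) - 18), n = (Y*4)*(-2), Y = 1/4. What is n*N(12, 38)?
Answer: 1248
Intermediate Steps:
Y = 1/4 ≈ 0.25000
n = -2 (n = ((1/4)*4)*(-2) = 1*(-2) = -2)
N(m, K) = -18 + m**2 - 21*K + 4*m (N(m, K) = m**2 + ((-21*K + 4*m) - 18) = m**2 + (-18 - 21*K + 4*m) = -18 + m**2 - 21*K + 4*m)
n*N(12, 38) = -2*(-18 + 12**2 - 21*38 + 4*12) = -2*(-18 + 144 - 798 + 48) = -2*(-624) = 1248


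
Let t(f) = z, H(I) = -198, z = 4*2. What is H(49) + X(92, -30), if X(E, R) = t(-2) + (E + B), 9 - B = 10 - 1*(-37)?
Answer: -136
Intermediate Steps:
z = 8
t(f) = 8
B = -38 (B = 9 - (10 - 1*(-37)) = 9 - (10 + 37) = 9 - 1*47 = 9 - 47 = -38)
X(E, R) = -30 + E (X(E, R) = 8 + (E - 38) = 8 + (-38 + E) = -30 + E)
H(49) + X(92, -30) = -198 + (-30 + 92) = -198 + 62 = -136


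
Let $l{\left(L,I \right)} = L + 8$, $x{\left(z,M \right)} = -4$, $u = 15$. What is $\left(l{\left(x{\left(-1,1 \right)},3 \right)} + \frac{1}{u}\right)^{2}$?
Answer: $\frac{3721}{225} \approx 16.538$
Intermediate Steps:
$l{\left(L,I \right)} = 8 + L$
$\left(l{\left(x{\left(-1,1 \right)},3 \right)} + \frac{1}{u}\right)^{2} = \left(\left(8 - 4\right) + \frac{1}{15}\right)^{2} = \left(4 + \frac{1}{15}\right)^{2} = \left(\frac{61}{15}\right)^{2} = \frac{3721}{225}$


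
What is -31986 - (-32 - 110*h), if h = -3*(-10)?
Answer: -28654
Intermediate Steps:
h = 30
-31986 - (-32 - 110*h) = -31986 - (-32 - 110*30) = -31986 - (-32 - 3300) = -31986 - 1*(-3332) = -31986 + 3332 = -28654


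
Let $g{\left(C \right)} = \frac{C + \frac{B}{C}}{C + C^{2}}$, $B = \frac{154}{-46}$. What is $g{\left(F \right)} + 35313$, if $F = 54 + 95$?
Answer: $\frac{450790835066}{12765575} \approx 35313.0$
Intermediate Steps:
$F = 149$
$B = - \frac{77}{23}$ ($B = 154 \left(- \frac{1}{46}\right) = - \frac{77}{23} \approx -3.3478$)
$g{\left(C \right)} = \frac{C - \frac{77}{23 C}}{C + C^{2}}$
$g{\left(F \right)} + 35313 = \frac{- \frac{77}{23} + 149^{2}}{22201 \left(1 + 149\right)} + 35313 = \frac{- \frac{77}{23} + 22201}{22201 \cdot 150} + 35313 = \frac{1}{22201} \cdot \frac{1}{150} \cdot \frac{510546}{23} + 35313 = \frac{85091}{12765575} + 35313 = \frac{450790835066}{12765575}$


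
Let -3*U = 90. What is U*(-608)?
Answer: 18240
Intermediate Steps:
U = -30 (U = -⅓*90 = -30)
U*(-608) = -30*(-608) = 18240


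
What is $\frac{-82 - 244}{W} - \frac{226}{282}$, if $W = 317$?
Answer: $- \frac{81787}{44697} \approx -1.8298$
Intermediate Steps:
$\frac{-82 - 244}{W} - \frac{226}{282} = \frac{-82 - 244}{317} - \frac{226}{282} = \left(-326\right) \frac{1}{317} - \frac{113}{141} = - \frac{326}{317} - \frac{113}{141} = - \frac{81787}{44697}$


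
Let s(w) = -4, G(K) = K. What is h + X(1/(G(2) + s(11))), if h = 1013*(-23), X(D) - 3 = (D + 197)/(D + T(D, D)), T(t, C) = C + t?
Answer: -23427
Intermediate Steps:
X(D) = 3 + (197 + D)/(3*D) (X(D) = 3 + (D + 197)/(D + (D + D)) = 3 + (197 + D)/(D + 2*D) = 3 + (197 + D)/((3*D)) = 3 + (197 + D)*(1/(3*D)) = 3 + (197 + D)/(3*D))
h = -23299
h + X(1/(G(2) + s(11))) = -23299 + (197 + 10/(2 - 4))/(3*(1/(2 - 4))) = -23299 + (197 + 10/(-2))/(3*(1/(-2))) = -23299 + (197 + 10*(-½))/(3*(-½)) = -23299 + (⅓)*(-2)*(197 - 5) = -23299 + (⅓)*(-2)*192 = -23299 - 128 = -23427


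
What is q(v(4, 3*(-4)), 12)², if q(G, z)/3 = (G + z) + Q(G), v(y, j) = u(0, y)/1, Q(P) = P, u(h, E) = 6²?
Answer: 63504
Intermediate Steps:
u(h, E) = 36
v(y, j) = 36 (v(y, j) = 36/1 = 36*1 = 36)
q(G, z) = 3*z + 6*G (q(G, z) = 3*((G + z) + G) = 3*(z + 2*G) = 3*z + 6*G)
q(v(4, 3*(-4)), 12)² = (3*12 + 6*36)² = (36 + 216)² = 252² = 63504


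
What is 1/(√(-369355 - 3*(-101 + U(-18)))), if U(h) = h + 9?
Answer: -I*√14761/73805 ≈ -0.0016462*I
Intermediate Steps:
U(h) = 9 + h
1/(√(-369355 - 3*(-101 + U(-18)))) = 1/(√(-369355 - 3*(-101 + (9 - 18)))) = 1/(√(-369355 - 3*(-101 - 9))) = 1/(√(-369355 - 3*(-110))) = 1/(√(-369355 + 330)) = 1/(√(-369025)) = 1/(5*I*√14761) = -I*√14761/73805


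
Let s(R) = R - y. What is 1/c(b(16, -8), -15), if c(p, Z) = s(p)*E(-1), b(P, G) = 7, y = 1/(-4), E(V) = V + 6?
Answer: 4/145 ≈ 0.027586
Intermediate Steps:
E(V) = 6 + V
y = -¼ ≈ -0.25000
s(R) = ¼ + R (s(R) = R - 1*(-¼) = R + ¼ = ¼ + R)
c(p, Z) = 5/4 + 5*p (c(p, Z) = (¼ + p)*(6 - 1) = (¼ + p)*5 = 5/4 + 5*p)
1/c(b(16, -8), -15) = 1/(5/4 + 5*7) = 1/(5/4 + 35) = 1/(145/4) = 4/145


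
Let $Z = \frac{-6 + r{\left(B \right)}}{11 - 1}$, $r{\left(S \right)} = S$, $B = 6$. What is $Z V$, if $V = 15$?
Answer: $0$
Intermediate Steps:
$Z = 0$ ($Z = \frac{-6 + 6}{11 - 1} = \frac{0}{10} = 0 \cdot \frac{1}{10} = 0$)
$Z V = 0 \cdot 15 = 0$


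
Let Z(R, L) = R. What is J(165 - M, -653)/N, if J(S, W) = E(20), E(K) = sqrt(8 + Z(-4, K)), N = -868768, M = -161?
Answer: -1/434384 ≈ -2.3021e-6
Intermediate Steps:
E(K) = 2 (E(K) = sqrt(8 - 4) = sqrt(4) = 2)
J(S, W) = 2
J(165 - M, -653)/N = 2/(-868768) = 2*(-1/868768) = -1/434384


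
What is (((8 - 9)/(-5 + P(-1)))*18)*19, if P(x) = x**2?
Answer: 171/2 ≈ 85.500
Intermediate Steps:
(((8 - 9)/(-5 + P(-1)))*18)*19 = (((8 - 9)/(-5 + (-1)**2))*18)*19 = (-1/(-5 + 1)*18)*19 = (-1/(-4)*18)*19 = (-1*(-1/4)*18)*19 = ((1/4)*18)*19 = (9/2)*19 = 171/2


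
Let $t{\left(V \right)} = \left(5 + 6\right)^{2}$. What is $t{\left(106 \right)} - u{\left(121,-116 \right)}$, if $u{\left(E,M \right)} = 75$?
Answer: $46$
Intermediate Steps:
$t{\left(V \right)} = 121$ ($t{\left(V \right)} = 11^{2} = 121$)
$t{\left(106 \right)} - u{\left(121,-116 \right)} = 121 - 75 = 46$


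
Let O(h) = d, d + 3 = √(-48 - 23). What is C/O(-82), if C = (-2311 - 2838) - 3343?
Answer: 6369/20 + 2123*I*√71/20 ≈ 318.45 + 894.44*I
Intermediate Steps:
C = -8492 (C = -5149 - 3343 = -8492)
d = -3 + I*√71 (d = -3 + √(-48 - 23) = -3 + √(-71) = -3 + I*√71 ≈ -3.0 + 8.4261*I)
O(h) = -3 + I*√71
C/O(-82) = -8492/(-3 + I*√71)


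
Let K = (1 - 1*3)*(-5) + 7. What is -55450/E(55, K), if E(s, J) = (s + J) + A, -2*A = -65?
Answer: -110900/209 ≈ -530.62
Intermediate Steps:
A = 65/2 (A = -½*(-65) = 65/2 ≈ 32.500)
K = 17 (K = (1 - 3)*(-5) + 7 = -2*(-5) + 7 = 10 + 7 = 17)
E(s, J) = 65/2 + J + s (E(s, J) = (s + J) + 65/2 = (J + s) + 65/2 = 65/2 + J + s)
-55450/E(55, K) = -55450/(65/2 + 17 + 55) = -55450/209/2 = -55450*2/209 = -110900/209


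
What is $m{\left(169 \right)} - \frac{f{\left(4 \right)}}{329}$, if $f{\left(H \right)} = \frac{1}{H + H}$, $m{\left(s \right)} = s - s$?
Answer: $- \frac{1}{2632} \approx -0.00037994$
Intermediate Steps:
$m{\left(s \right)} = 0$
$f{\left(H \right)} = \frac{1}{2 H}$
$m{\left(169 \right)} - \frac{f{\left(4 \right)}}{329} = 0 - \frac{\frac{1}{2} \cdot \frac{1}{4}}{329} = 0 - \frac{1}{329} \cdot \frac{1}{8} = 0 - \frac{1}{2632} = - \frac{1}{2632}$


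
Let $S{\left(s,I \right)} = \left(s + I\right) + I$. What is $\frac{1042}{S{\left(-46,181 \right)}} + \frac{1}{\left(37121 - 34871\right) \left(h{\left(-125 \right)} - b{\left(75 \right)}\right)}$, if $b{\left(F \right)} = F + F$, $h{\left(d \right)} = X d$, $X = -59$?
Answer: $\frac{2117376602}{642121875} \approx 3.2975$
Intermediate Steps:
$h{\left(d \right)} = - 59 d$
$b{\left(F \right)} = 2 F$
$S{\left(s,I \right)} = s + 2 I$ ($S{\left(s,I \right)} = \left(I + s\right) + I = s + 2 I$)
$\frac{1042}{S{\left(-46,181 \right)}} + \frac{1}{\left(37121 - 34871\right) \left(h{\left(-125 \right)} - b{\left(75 \right)}\right)} = \frac{1042}{-46 + 2 \cdot 181} + \frac{1}{\left(37121 - 34871\right) \left(\left(-59\right) \left(-125\right) - 2 \cdot 75\right)} = \frac{1042}{-46 + 362} + \frac{1}{2250 \left(7375 - 150\right)} = \frac{1042}{316} + \frac{1}{2250 \left(7375 - 150\right)} = 1042 \cdot \frac{1}{316} + \frac{1}{2250 \cdot 7225} = \frac{521}{158} + \frac{1}{2250} \cdot \frac{1}{7225} = \frac{521}{158} + \frac{1}{16256250} = \frac{2117376602}{642121875}$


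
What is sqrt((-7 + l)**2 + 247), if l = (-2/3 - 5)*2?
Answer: 8*sqrt(82)/3 ≈ 24.148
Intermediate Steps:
l = -34/3 (l = (-2*1/3 - 5)*2 = (-2/3 - 5)*2 = -17/3*2 = -34/3 ≈ -11.333)
sqrt((-7 + l)**2 + 247) = sqrt((-7 - 34/3)**2 + 247) = sqrt((-55/3)**2 + 247) = sqrt(3025/9 + 247) = sqrt(5248/9) = 8*sqrt(82)/3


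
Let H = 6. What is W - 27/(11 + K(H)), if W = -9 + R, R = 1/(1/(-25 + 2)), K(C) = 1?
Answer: -137/4 ≈ -34.250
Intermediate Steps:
R = -23 (R = 1/(1/(-23)) = 1/(-1/23) = -23)
W = -32 (W = -9 - 23 = -32)
W - 27/(11 + K(H)) = -32 - 27/(11 + 1) = -32 - 27/12 = -32 + (1/12)*(-27) = -32 - 9/4 = -137/4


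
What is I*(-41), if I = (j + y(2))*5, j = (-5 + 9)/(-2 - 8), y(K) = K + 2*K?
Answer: -1148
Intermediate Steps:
y(K) = 3*K
j = -⅖ (j = 4/(-10) = 4*(-⅒) = -⅖ ≈ -0.40000)
I = 28 (I = (-⅖ + 3*2)*5 = (-⅖ + 6)*5 = (28/5)*5 = 28)
I*(-41) = 28*(-41) = -1148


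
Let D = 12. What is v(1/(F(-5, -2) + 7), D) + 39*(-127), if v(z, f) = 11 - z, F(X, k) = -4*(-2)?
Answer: -74131/15 ≈ -4942.1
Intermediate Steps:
F(X, k) = 8
v(1/(F(-5, -2) + 7), D) + 39*(-127) = (11 - 1/(8 + 7)) + 39*(-127) = (11 - 1/15) - 4953 = 164/15 - 4953 = -74131/15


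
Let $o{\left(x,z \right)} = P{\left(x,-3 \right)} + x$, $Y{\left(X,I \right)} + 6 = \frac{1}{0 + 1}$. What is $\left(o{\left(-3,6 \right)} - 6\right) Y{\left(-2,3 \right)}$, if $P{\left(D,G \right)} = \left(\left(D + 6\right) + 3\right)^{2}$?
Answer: $-135$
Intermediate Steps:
$Y{\left(X,I \right)} = -5$ ($Y{\left(X,I \right)} = -6 + \frac{1}{0 + 1} = -6 + 1^{-1} = -6 + 1 = -5$)
$P{\left(D,G \right)} = \left(9 + D\right)^{2}$ ($P{\left(D,G \right)} = \left(\left(6 + D\right) + 3\right)^{2} = \left(9 + D\right)^{2}$)
$o{\left(x,z \right)} = x + \left(9 + x\right)^{2}$ ($o{\left(x,z \right)} = \left(9 + x\right)^{2} + x = x + \left(9 + x\right)^{2}$)
$\left(o{\left(-3,6 \right)} - 6\right) Y{\left(-2,3 \right)} = \left(\left(-3 + \left(9 - 3\right)^{2}\right) - 6\right) \left(-5\right) = \left(\left(-3 + 6^{2}\right) - 6\right) \left(-5\right) = \left(\left(-3 + 36\right) - 6\right) \left(-5\right) = \left(33 - 6\right) \left(-5\right) = 27 \left(-5\right) = -135$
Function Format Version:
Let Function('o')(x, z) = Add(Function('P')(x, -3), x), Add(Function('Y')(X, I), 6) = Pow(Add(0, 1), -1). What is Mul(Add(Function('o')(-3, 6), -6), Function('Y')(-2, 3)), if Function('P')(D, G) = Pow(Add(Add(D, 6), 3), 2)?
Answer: -135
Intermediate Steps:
Function('Y')(X, I) = -5 (Function('Y')(X, I) = Add(-6, Pow(Add(0, 1), -1)) = Add(-6, Pow(1, -1)) = Add(-6, 1) = -5)
Function('P')(D, G) = Pow(Add(9, D), 2) (Function('P')(D, G) = Pow(Add(Add(6, D), 3), 2) = Pow(Add(9, D), 2))
Function('o')(x, z) = Add(x, Pow(Add(9, x), 2)) (Function('o')(x, z) = Add(Pow(Add(9, x), 2), x) = Add(x, Pow(Add(9, x), 2)))
Mul(Add(Function('o')(-3, 6), -6), Function('Y')(-2, 3)) = Mul(Add(Add(-3, Pow(Add(9, -3), 2)), -6), -5) = Mul(Add(Add(-3, Pow(6, 2)), -6), -5) = Mul(Add(Add(-3, 36), -6), -5) = Mul(Add(33, -6), -5) = Mul(27, -5) = -135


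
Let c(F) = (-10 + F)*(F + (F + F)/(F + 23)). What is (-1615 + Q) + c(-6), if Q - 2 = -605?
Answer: -35882/17 ≈ -2110.7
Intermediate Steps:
Q = -603 (Q = 2 - 605 = -603)
c(F) = (-10 + F)*(F + 2*F/(23 + F)) (c(F) = (-10 + F)*(F + (2*F)/(23 + F)) = (-10 + F)*(F + 2*F/(23 + F)))
(-1615 + Q) + c(-6) = (-1615 - 603) - 6*(-250 + (-6)² + 15*(-6))/(23 - 6) = -2218 - 6*(-250 + 36 - 90)/17 = -2218 - 6*1/17*(-304) = -2218 + 1824/17 = -35882/17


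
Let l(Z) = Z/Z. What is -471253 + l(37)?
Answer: -471252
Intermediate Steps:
l(Z) = 1
-471253 + l(37) = -471253 + 1 = -471252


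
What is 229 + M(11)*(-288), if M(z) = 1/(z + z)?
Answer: 2375/11 ≈ 215.91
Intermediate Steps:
M(z) = 1/(2*z)
229 + M(11)*(-288) = 229 + ((½)/11)*(-288) = 229 + ((½)*(1/11))*(-288) = 229 + (1/22)*(-288) = 229 - 144/11 = 2375/11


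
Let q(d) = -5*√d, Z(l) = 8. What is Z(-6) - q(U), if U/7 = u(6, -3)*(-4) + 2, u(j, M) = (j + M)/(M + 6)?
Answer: 8 + 5*I*√14 ≈ 8.0 + 18.708*I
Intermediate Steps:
u(j, M) = (M + j)/(6 + M)
U = -14 (U = 7*(((-3 + 6)/(6 - 3))*(-4) + 2) = 7*((3/3)*(-4) + 2) = 7*(((⅓)*3)*(-4) + 2) = 7*(1*(-4) + 2) = 7*(-4 + 2) = 7*(-2) = -14)
Z(-6) - q(U) = 8 - (-5)*√(-14) = 8 - (-5)*I*√14 = 8 + 5*I*√14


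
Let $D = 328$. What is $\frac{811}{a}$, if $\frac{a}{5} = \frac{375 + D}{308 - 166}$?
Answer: $\frac{115162}{3515} \approx 32.763$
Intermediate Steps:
$a = \frac{3515}{142}$ ($a = 5 \frac{375 + 328}{308 - 166} = 5 \cdot \frac{703}{142} = \frac{3515}{142} \approx 24.754$)
$\frac{811}{a} = \frac{811}{\frac{3515}{142}} = 811 \cdot \frac{142}{3515} = \frac{115162}{3515}$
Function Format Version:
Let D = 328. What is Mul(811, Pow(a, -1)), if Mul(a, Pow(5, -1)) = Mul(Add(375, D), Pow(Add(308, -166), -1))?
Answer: Rational(115162, 3515) ≈ 32.763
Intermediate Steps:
a = Rational(3515, 142) (a = Mul(5, Mul(Add(375, 328), Pow(Add(308, -166), -1))) = Mul(5, Mul(703, Pow(142, -1))) = Mul(5, Mul(703, Rational(1, 142))) = Mul(5, Rational(703, 142)) = Rational(3515, 142) ≈ 24.754)
Mul(811, Pow(a, -1)) = Mul(811, Pow(Rational(3515, 142), -1)) = Mul(811, Rational(142, 3515)) = Rational(115162, 3515)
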